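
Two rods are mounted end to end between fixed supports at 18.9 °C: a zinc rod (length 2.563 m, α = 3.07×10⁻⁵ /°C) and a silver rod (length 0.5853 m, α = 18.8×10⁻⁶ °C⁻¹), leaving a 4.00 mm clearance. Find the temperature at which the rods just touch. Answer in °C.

T = 63.5 °C

α₁L₁ = 7.86841×10⁻⁵ m/K, α₂L₂ = 1.100364×10⁻⁵ m/K → total 8.968774×10⁻⁵ m/K
ΔT = g/(α₁L₁+α₂L₂) = 4.00×10⁻³ / 8.968774×10⁻⁵ = 44.599 K
T = 18.9 + 44.599 = 63.499 °C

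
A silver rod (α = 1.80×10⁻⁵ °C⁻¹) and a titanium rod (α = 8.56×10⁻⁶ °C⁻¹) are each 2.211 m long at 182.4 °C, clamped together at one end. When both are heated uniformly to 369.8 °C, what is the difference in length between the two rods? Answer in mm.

3.91 mm

ΔT = 187.4 K
silver: ΔL = 1.80×10⁻⁵ × 2.211 m × 187.4 = 7.4581×10⁻³ m = 7.4581 mm
titanium: ΔL = 8.56×10⁻⁶ × 2.211 m × 187.4 = 3.5468×10⁻³ m = 3.5468 mm
difference = 7.4581 − 3.5468 = 3.9113 mm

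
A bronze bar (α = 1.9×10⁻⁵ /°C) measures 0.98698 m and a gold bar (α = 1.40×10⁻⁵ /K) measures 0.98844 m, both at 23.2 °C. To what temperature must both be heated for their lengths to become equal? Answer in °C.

T = 320.3 °C

Equal length when α₁L₁ΔT − α₂L₂ΔT = L₂ − L₁ = 1.46×10⁻³ m
α₁L₁ = 1.875262×10⁻⁵, α₂L₂ = 1.383816×10⁻⁵ → Δ(αL) = 4.91446×10⁻⁶ m/K
ΔT = 1.46×10⁻³ / 4.91446×10⁻⁶ = 297.082 K, so T = 23.2 + 297.082 = 320.282 °C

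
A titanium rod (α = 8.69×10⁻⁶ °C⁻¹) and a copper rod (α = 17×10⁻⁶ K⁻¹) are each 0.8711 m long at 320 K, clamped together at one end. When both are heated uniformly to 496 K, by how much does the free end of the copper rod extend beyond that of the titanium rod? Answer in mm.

ΔT = 176 K
titanium: ΔL = 8.69×10⁻⁶ × 0.8711 m × 176 = 1.3323×10⁻³ m = 1.3323 mm
copper: ΔL = 17×10⁻⁶ × 0.8711 m × 176 = 2.6063×10⁻³ m = 2.6063 mm
difference = 2.6063 − 1.3323 = 1.2740 mm

1.27 mm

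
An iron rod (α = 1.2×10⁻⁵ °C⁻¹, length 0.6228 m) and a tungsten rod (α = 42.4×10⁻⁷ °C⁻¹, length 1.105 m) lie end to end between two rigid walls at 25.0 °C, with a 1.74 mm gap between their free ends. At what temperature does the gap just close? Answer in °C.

T = 168 °C

α₁L₁ = 7.4736×10⁻⁶ m/K, α₂L₂ = 4.6852×10⁻⁶ m/K → total 1.21588×10⁻⁵ m/K
ΔT = g/(α₁L₁+α₂L₂) = 1.74×10⁻³ / 1.21588×10⁻⁵ = 143.11 K
T = 25.0 + 143.11 = 168.11 °C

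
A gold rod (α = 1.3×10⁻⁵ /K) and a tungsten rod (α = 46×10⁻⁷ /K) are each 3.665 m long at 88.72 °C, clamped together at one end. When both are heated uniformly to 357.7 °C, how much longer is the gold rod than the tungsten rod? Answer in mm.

ΔT = 268.98 K
gold: ΔL = 1.3×10⁻⁵ × 3.665 m × 268.98 = 1.2816×10⁻² m = 12.816 mm
tungsten: ΔL = 46×10⁻⁷ × 3.665 m × 268.98 = 4.5347×10⁻³ m = 4.5347 mm
difference = 12.816 − 4.5347 = 8.2813 mm

8.28 mm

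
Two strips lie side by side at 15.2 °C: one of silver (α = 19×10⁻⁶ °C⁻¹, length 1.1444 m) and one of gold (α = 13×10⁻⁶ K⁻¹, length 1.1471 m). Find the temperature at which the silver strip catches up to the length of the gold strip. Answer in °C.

Equal length when α₁L₁ΔT − α₂L₂ΔT = L₂ − L₁ = 2.70×10⁻³ m
α₁L₁ = 2.17436×10⁻⁵, α₂L₂ = 1.49123×10⁻⁵ → Δ(αL) = 6.8313×10⁻⁶ m/K
ΔT = 2.70×10⁻³ / 6.8313×10⁻⁶ = 395.240 K, so T = 15.2 + 395.240 = 410.440 °C

T = 410.4 °C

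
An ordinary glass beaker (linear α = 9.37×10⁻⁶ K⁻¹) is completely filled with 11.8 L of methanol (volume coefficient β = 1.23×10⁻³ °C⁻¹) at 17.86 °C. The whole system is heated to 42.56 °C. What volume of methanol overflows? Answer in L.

The beaker also expands: β_container ≈ 3α = 2.811×10⁻⁵ /K
Net overflow = V₀(β_liq − 3α_cont)ΔT
β − 3α = 1.23×10⁻³ − 2.811×10⁻⁵ = 1.20189×10⁻³ /K; ΔT = 24.70 K
ΔV = 11.8 × 1.20189×10⁻³ × 24.70 = 0.350 L

0.350 L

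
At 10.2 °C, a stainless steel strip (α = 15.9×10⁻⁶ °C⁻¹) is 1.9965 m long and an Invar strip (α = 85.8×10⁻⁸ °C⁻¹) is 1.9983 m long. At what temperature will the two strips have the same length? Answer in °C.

L₁(1 + α₁ΔT) = L₂(1 + α₂ΔT) ⇒ ΔT = (L₂ − L₁)/(α₁L₁ − α₂L₂)
L₂ − L₁ = 1.9983 − 1.9965 = 1.80×10⁻³ m
α₁L₁ − α₂L₂ = 15.9×10⁻⁶×1.9965 − 85.8×10⁻⁸×1.9983 = 3.00298086×10⁻⁵ m/K
ΔT = 1.80×10⁻³ / 3.00298086×10⁻⁵ = 59.9404 K
T = 10.2 + 59.9404 = 70.1404 °C

T = 70.14 °C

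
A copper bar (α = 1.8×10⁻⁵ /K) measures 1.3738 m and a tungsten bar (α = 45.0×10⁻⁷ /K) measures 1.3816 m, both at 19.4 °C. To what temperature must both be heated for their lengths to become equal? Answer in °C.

L₁(1 + α₁ΔT) = L₂(1 + α₂ΔT) ⇒ ΔT = (L₂ − L₁)/(α₁L₁ − α₂L₂)
L₂ − L₁ = 1.3816 − 1.3738 = 7.80×10⁻³ m
α₁L₁ − α₂L₂ = 1.8×10⁻⁵×1.3738 − 45.0×10⁻⁷×1.3816 = 1.85112×10⁻⁵ m/K
ΔT = 7.80×10⁻³ / 1.85112×10⁻⁵ = 421.367 K
T = 19.4 + 421.367 = 440.767 °C

T = 440.8 °C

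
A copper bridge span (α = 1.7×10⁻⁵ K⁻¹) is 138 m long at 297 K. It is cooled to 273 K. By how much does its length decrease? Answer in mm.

ΔL = 56.3 mm

|ΔT| = |273 − 297| = 24 K
ΔL = αL₀ΔT = (1.7×10⁻⁵)(138)(24) = 5.63×10⁻² m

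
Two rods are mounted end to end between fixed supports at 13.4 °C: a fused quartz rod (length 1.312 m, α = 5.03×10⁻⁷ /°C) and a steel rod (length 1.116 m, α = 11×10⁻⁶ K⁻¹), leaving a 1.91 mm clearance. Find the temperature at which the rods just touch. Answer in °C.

T = 161 °C

α₁L₁ = 6.59936×10⁻⁷ m/K, α₂L₂ = 1.2276×10⁻⁵ m/K → total 1.2935936×10⁻⁵ m/K
ΔT = g/(α₁L₁+α₂L₂) = 1.91×10⁻³ / 1.2935936×10⁻⁵ = 147.65 K
T = 13.4 + 147.65 = 161.05 °C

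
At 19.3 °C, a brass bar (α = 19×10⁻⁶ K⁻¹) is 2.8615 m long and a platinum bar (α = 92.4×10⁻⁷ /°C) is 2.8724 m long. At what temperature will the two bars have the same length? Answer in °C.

Equal length when α₁L₁ΔT − α₂L₂ΔT = L₂ − L₁ = 1.09×10⁻² m
α₁L₁ = 5.43685×10⁻⁵, α₂L₂ = 2.6540976×10⁻⁵ → Δ(αL) = 2.7827524×10⁻⁵ m/K
ΔT = 1.09×10⁻² / 2.7827524×10⁻⁵ = 391.699 K, so T = 19.3 + 391.699 = 410.999 °C

T = 411.0 °C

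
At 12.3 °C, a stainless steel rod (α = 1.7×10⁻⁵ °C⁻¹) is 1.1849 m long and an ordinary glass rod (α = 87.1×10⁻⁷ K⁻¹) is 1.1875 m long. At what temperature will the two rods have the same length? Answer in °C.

L₁(1 + α₁ΔT) = L₂(1 + α₂ΔT) ⇒ ΔT = (L₂ − L₁)/(α₁L₁ − α₂L₂)
L₂ − L₁ = 1.1875 − 1.1849 = 2.60×10⁻³ m
α₁L₁ − α₂L₂ = 1.7×10⁻⁵×1.1849 − 87.1×10⁻⁷×1.1875 = 9.800175×10⁻⁶ m/K
ΔT = 2.60×10⁻³ / 9.800175×10⁻⁶ = 265.301 K
T = 12.3 + 265.301 = 277.601 °C

T = 277.6 °C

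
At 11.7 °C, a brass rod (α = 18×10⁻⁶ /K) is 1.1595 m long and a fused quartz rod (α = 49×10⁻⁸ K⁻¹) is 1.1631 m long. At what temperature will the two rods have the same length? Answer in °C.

T = 189.0 °C

L₁(1 + α₁ΔT) = L₂(1 + α₂ΔT) ⇒ ΔT = (L₂ − L₁)/(α₁L₁ − α₂L₂)
L₂ − L₁ = 1.1631 − 1.1595 = 3.60×10⁻³ m
α₁L₁ − α₂L₂ = 18×10⁻⁶×1.1595 − 49×10⁻⁸×1.1631 = 2.0301081×10⁻⁵ m/K
ΔT = 3.60×10⁻³ / 2.0301081×10⁻⁵ = 177.330 K
T = 11.7 + 177.330 = 189.030 °C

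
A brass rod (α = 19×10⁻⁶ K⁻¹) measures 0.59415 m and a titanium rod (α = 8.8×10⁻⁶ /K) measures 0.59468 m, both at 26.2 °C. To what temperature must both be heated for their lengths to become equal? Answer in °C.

L₁(1 + α₁ΔT) = L₂(1 + α₂ΔT) ⇒ ΔT = (L₂ − L₁)/(α₁L₁ − α₂L₂)
L₂ − L₁ = 0.59468 − 0.59415 = 5.30×10⁻⁴ m
α₁L₁ − α₂L₂ = 19×10⁻⁶×0.59415 − 8.8×10⁻⁶×0.59468 = 6.055666×10⁻⁶ m/K
ΔT = 5.30×10⁻⁴ / 6.055666×10⁻⁶ = 87.521 K
T = 26.2 + 87.521 = 113.721 °C

T = 113.7 °C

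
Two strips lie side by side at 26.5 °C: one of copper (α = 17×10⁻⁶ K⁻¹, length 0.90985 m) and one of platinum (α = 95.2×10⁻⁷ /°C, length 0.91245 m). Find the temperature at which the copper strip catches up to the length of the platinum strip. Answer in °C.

L₁(1 + α₁ΔT) = L₂(1 + α₂ΔT) ⇒ ΔT = (L₂ − L₁)/(α₁L₁ − α₂L₂)
L₂ − L₁ = 0.91245 − 0.90985 = 2.60×10⁻³ m
α₁L₁ − α₂L₂ = 17×10⁻⁶×0.90985 − 95.2×10⁻⁷×0.91245 = 6.780926×10⁻⁶ m/K
ΔT = 2.60×10⁻³ / 6.780926×10⁻⁶ = 383.428 K
T = 26.5 + 383.428 = 409.928 °C

T = 409.9 °C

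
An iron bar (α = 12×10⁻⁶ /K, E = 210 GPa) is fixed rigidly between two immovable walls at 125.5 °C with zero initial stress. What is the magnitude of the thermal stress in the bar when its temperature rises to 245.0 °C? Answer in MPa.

σ = 301 MPa

Fully constrained: the free strain ε = αΔT is blocked, so σ = Eε = EαΔT.
|ΔT| = 119.5 K
σ = 210×10⁹ × 12×10⁻⁶ × 119.5 = 3.01×10⁸ Pa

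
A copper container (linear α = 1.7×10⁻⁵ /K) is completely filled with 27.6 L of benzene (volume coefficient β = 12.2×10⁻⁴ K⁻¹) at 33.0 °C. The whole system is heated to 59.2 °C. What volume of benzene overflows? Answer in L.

The container also expands: β_container ≈ 3α = 5.1×10⁻⁵ /K
Net overflow = V₀(β_liq − 3α_cont)ΔT
β − 3α = 1.22×10⁻³ − 5.1×10⁻⁵ = 1.169×10⁻³ /K; ΔT = 26.2 K
ΔV = 27.6 × 1.169×10⁻³ × 26.2 = 0.845 L

0.845 L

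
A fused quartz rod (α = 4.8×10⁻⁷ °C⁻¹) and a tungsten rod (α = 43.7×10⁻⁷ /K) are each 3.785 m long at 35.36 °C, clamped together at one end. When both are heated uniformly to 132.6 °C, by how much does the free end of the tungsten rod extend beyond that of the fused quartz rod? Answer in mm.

ΔT = 97.24 K
fused quartz: ΔL = 4.8×10⁻⁷ × 3.785 m × 97.24 = 1.7667×10⁻⁴ m = 0.17667 mm
tungsten: ΔL = 43.7×10⁻⁷ × 3.785 m × 97.24 = 1.6084×10⁻³ m = 1.6084 mm
difference = 1.6084 − 0.17667 = 1.43173 mm

1.43 mm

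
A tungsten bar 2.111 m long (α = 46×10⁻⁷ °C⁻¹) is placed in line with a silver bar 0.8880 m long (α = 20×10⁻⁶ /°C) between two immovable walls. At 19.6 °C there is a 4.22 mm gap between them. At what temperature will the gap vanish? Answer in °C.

Gap closes when ΔL₁ + ΔL₂ = 4.22 mm = 4.22×10⁻³ m
(α₁L₁ + α₂L₂)ΔT = g
α₁L₁ + α₂L₂ = 46×10⁻⁷×2.111 + 20×10⁻⁶×0.8880 = 2.74706×10⁻⁵ m/K
ΔT = 4.22×10⁻³ / 2.74706×10⁻⁵ = 153.62 K
T = 19.6 + 153.62 = 173.22 °C

T = 173 °C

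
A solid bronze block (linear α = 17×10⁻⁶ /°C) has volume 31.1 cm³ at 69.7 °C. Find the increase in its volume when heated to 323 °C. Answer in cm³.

ΔV = 0.402 cm³

Isotropic solid: β ≈ 3α = 5.1×10⁻⁵ /K; ΔT = 253.3 K
ΔV = 3αV₀ΔT = 3(17×10⁻⁶)(31.1)(253.3) = 0.402 cm³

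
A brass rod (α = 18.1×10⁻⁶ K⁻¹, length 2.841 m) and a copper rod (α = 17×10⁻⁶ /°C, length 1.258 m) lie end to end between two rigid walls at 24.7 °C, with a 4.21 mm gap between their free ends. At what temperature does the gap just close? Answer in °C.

T = 82.5 °C

Gap closes when ΔL₁ + ΔL₂ = 4.21 mm = 4.21×10⁻³ m
(α₁L₁ + α₂L₂)ΔT = g
α₁L₁ + α₂L₂ = 18.1×10⁻⁶×2.841 + 17×10⁻⁶×1.258 = 7.28081×10⁻⁵ m/K
ΔT = 4.21×10⁻³ / 7.28081×10⁻⁵ = 57.823 K
T = 24.7 + 57.823 = 82.523 °C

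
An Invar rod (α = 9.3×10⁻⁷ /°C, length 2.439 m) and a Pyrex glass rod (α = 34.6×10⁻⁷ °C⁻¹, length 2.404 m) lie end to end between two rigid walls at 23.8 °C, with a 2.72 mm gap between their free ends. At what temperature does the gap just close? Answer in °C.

α₁L₁ = 2.26827×10⁻⁶ m/K, α₂L₂ = 8.31784×10⁻⁶ m/K → total 1.058611×10⁻⁵ m/K
ΔT = g/(α₁L₁+α₂L₂) = 2.72×10⁻³ / 1.058611×10⁻⁵ = 256.94 K
T = 23.8 + 256.94 = 280.74 °C

T = 281 °C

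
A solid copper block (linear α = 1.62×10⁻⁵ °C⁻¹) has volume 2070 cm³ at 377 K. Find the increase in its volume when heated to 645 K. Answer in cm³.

Isotropic solid: β ≈ 3α = 4.9×10⁻⁵ /K; ΔT = 268 K
ΔV = 3αV₀ΔT = 3(1.62×10⁻⁵)(2070)(268) = 27.0 cm³

ΔV = 27.0 cm³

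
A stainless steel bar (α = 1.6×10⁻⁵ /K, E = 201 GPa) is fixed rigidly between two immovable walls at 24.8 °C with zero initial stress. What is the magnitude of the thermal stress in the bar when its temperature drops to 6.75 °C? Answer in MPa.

σ = 58.0 MPa

Fully constrained: the free strain ε = αΔT is blocked, so σ = Eε = EαΔT.
|ΔT| = 18.05 K
σ = 201×10⁹ × 1.6×10⁻⁵ × 18.05 = 5.80×10⁷ Pa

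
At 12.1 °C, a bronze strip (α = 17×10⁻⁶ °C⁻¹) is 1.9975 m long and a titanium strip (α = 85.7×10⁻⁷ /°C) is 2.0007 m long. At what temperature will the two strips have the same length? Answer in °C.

T = 202.4 °C

L₁(1 + α₁ΔT) = L₂(1 + α₂ΔT) ⇒ ΔT = (L₂ − L₁)/(α₁L₁ − α₂L₂)
L₂ − L₁ = 2.0007 − 1.9975 = 3.20×10⁻³ m
α₁L₁ − α₂L₂ = 17×10⁻⁶×1.9975 − 85.7×10⁻⁷×2.0007 = 1.6811501×10⁻⁵ m/K
ΔT = 3.20×10⁻³ / 1.6811501×10⁻⁵ = 190.346 K
T = 12.1 + 190.346 = 202.446 °C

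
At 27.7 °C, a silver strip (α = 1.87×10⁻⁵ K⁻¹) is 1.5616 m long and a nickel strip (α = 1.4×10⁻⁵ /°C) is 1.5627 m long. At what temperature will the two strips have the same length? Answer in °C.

L₁(1 + α₁ΔT) = L₂(1 + α₂ΔT) ⇒ ΔT = (L₂ − L₁)/(α₁L₁ − α₂L₂)
L₂ − L₁ = 1.5627 − 1.5616 = 1.10×10⁻³ m
α₁L₁ − α₂L₂ = 1.87×10⁻⁵×1.5616 − 1.4×10⁻⁵×1.5627 = 7.32412×10⁻⁶ m/K
ΔT = 1.10×10⁻³ / 7.32412×10⁻⁶ = 150.189 K
T = 27.7 + 150.189 = 177.889 °C

T = 177.9 °C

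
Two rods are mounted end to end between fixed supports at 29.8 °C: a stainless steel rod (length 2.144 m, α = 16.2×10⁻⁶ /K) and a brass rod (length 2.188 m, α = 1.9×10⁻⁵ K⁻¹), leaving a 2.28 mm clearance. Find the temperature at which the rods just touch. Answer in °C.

T = 59.7 °C

α₁L₁ = 3.47328×10⁻⁵ m/K, α₂L₂ = 4.1572×10⁻⁵ m/K → total 7.63048×10⁻⁵ m/K
ΔT = g/(α₁L₁+α₂L₂) = 2.28×10⁻³ / 7.63048×10⁻⁵ = 29.880 K
T = 29.8 + 29.880 = 59.680 °C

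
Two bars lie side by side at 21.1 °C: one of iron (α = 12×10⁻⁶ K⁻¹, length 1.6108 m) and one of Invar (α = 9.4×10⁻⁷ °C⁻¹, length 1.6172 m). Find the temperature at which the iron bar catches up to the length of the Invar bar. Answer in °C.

Equal length when α₁L₁ΔT − α₂L₂ΔT = L₂ − L₁ = 6.40×10⁻³ m
α₁L₁ = 1.93296×10⁻⁵, α₂L₂ = 1.520168×10⁻⁶ → Δ(αL) = 1.7809432×10⁻⁵ m/K
ΔT = 6.40×10⁻³ / 1.7809432×10⁻⁵ = 359.360 K, so T = 21.1 + 359.360 = 380.460 °C

T = 380.5 °C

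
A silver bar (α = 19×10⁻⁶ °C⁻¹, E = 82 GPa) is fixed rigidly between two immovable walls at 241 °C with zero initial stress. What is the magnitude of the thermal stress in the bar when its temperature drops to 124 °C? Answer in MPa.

σ = 182 MPa

Fully constrained: the free strain ε = αΔT is blocked, so σ = Eε = EαΔT.
|ΔT| = 117 K
σ = 82.0×10⁹ × 19×10⁻⁶ × 117 = 1.82×10⁸ Pa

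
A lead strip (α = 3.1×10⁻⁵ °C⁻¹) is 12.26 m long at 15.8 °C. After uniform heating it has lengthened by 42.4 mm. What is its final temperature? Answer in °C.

T = 127 °C

ΔL = αL₀ΔT ⇒ ΔT = ΔL / (αL₀)
ΔT = 42.4×10⁻³ m / (3.1×10⁻⁵ × 12.26 m) = 111.56 K
T = 15.8 + 111.56 = 127.36 °C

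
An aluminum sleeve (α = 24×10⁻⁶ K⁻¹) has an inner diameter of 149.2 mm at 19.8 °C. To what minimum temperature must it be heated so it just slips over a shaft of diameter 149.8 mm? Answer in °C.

Required Δd = 149.8 − 149.2 = 0.6 mm
Δd = αd₀ΔT ⇒ ΔT = Δd/(αd₀) = 0.6 / (24×10⁻⁶ × 149.2) = 167.56 K
T_min = 19.8 + 167.56 = 187.36 °C

T = 187 °C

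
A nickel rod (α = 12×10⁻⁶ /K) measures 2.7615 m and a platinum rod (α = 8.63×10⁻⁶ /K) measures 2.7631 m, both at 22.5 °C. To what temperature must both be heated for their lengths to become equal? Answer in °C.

T = 194.7 °C

Equal length when α₁L₁ΔT − α₂L₂ΔT = L₂ − L₁ = 1.60×10⁻³ m
α₁L₁ = 3.3138×10⁻⁵, α₂L₂ = 2.3845553×10⁻⁵ → Δ(αL) = 9.292447×10⁻⁶ m/K
ΔT = 1.60×10⁻³ / 9.292447×10⁻⁶ = 172.183 K, so T = 22.5 + 172.183 = 194.683 °C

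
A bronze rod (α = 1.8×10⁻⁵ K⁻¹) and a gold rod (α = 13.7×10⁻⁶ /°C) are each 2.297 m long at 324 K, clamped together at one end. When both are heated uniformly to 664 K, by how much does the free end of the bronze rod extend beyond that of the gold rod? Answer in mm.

ΔT = 340 K
bronze: ΔL = 1.8×10⁻⁵ × 2.297 m × 340 = 1.4058×10⁻² m = 14.058 mm
gold: ΔL = 13.7×10⁻⁶ × 2.297 m × 340 = 1.0699×10⁻² m = 10.699 mm
difference = 14.058 − 10.699 = 3.359 mm

3.36 mm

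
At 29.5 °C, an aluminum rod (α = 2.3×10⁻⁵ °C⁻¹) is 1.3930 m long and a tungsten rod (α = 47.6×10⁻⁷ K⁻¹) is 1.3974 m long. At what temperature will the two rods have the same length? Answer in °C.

T = 202.8 °C

L₁(1 + α₁ΔT) = L₂(1 + α₂ΔT) ⇒ ΔT = (L₂ − L₁)/(α₁L₁ − α₂L₂)
L₂ − L₁ = 1.3974 − 1.3930 = 4.40×10⁻³ m
α₁L₁ − α₂L₂ = 2.3×10⁻⁵×1.3930 − 47.6×10⁻⁷×1.3974 = 2.5387376×10⁻⁵ m/K
ΔT = 4.40×10⁻³ / 2.5387376×10⁻⁵ = 173.314 K
T = 29.5 + 173.314 = 202.814 °C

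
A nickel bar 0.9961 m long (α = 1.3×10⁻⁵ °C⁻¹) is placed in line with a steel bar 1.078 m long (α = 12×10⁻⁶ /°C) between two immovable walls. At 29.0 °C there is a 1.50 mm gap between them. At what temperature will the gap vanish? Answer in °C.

Gap closes when ΔL₁ + ΔL₂ = 1.50 mm = 1.50×10⁻³ m
(α₁L₁ + α₂L₂)ΔT = g
α₁L₁ + α₂L₂ = 1.3×10⁻⁵×0.9961 + 12×10⁻⁶×1.078 = 2.58853×10⁻⁵ m/K
ΔT = 1.50×10⁻³ / 2.58853×10⁻⁵ = 57.948 K
T = 29.0 + 57.948 = 86.948 °C

T = 86.9 °C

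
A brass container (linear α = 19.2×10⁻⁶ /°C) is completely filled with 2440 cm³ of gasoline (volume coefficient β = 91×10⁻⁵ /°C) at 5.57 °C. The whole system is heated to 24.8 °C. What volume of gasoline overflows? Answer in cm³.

The container also expands: β_container ≈ 3α = 5.76×10⁻⁵ /K
Net overflow = V₀(β_liq − 3α_cont)ΔT
β − 3α = 9.10×10⁻⁴ − 5.76×10⁻⁵ = 8.524×10⁻⁴ /K; ΔT = 19.23 K
ΔV = 2440 × 8.524×10⁻⁴ × 19.23 = 40.0 cm³

40.0 cm³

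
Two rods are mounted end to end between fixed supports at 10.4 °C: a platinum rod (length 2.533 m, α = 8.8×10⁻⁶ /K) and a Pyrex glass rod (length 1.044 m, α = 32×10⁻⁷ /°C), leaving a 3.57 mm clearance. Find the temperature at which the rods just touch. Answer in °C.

T = 150 °C

α₁L₁ = 2.22904×10⁻⁵ m/K, α₂L₂ = 3.3408×10⁻⁶ m/K → total 2.56312×10⁻⁵ m/K
ΔT = g/(α₁L₁+α₂L₂) = 3.57×10⁻³ / 2.56312×10⁻⁵ = 139.28 K
T = 10.4 + 139.28 = 149.68 °C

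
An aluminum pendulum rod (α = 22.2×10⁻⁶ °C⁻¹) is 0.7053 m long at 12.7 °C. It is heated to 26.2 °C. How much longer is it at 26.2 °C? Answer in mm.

ΔL = 0.211 mm

|ΔT| = |26.2 − 12.7| = 13.5 K
ΔL = αL₀ΔT = (22.2×10⁻⁶)(0.7053)(13.5) = 2.11×10⁻⁴ m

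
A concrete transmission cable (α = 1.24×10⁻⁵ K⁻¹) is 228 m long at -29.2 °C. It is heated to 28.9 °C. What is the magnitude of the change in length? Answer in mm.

|ΔT| = |28.9 − (-29.2)| = 58.1 K
ΔL = αL₀ΔT = (1.24×10⁻⁵)(228)(58.1) = 1.64×10⁻¹ m

ΔL = 164 mm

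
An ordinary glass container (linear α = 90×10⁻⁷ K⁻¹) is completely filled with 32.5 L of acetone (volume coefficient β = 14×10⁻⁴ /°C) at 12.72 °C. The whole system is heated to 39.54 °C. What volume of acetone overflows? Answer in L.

1.20 L

The container also expands: β_container ≈ 3α = 2.7×10⁻⁵ /K
Net overflow = V₀(β_liq − 3α_cont)ΔT
β − 3α = 1.40×10⁻³ − 2.7×10⁻⁵ = 1.373×10⁻³ /K; ΔT = 26.82 K
ΔV = 32.5 × 1.373×10⁻³ × 26.82 = 1.20 L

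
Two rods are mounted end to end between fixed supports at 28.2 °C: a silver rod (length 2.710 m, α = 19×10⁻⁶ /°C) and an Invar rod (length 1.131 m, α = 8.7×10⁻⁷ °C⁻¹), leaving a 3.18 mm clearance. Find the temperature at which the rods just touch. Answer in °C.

T = 88.8 °C

α₁L₁ = 5.149×10⁻⁵ m/K, α₂L₂ = 9.8397×10⁻⁷ m/K → total 5.247397×10⁻⁵ m/K
ΔT = g/(α₁L₁+α₂L₂) = 3.18×10⁻³ / 5.247397×10⁻⁵ = 60.601 K
T = 28.2 + 60.601 = 88.801 °C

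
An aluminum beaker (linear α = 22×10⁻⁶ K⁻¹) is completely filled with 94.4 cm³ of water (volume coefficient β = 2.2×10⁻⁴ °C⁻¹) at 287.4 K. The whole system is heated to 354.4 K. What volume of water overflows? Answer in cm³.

The beaker also expands: β_container ≈ 3α = 6.6×10⁻⁵ /K
Net overflow = V₀(β_liq − 3α_cont)ΔT
β − 3α = 2.20×10⁻⁴ − 6.6×10⁻⁵ = 1.54×10⁻⁴ /K; ΔT = 67.0 K
ΔV = 94.4 × 1.54×10⁻⁴ × 67.0 = 0.974 cm³

0.974 cm³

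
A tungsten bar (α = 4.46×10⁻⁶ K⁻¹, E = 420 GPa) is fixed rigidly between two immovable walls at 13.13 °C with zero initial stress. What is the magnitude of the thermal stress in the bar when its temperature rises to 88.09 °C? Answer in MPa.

Fully constrained: the free strain ε = αΔT is blocked, so σ = Eε = EαΔT.
|ΔT| = 74.96 K
σ = 420×10⁹ × 4.46×10⁻⁶ × 74.96 = 1.40×10⁸ Pa

σ = 140 MPa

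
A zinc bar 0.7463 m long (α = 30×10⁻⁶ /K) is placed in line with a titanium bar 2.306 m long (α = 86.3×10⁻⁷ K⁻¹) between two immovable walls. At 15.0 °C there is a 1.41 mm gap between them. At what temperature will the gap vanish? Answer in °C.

Gap closes when ΔL₁ + ΔL₂ = 1.41 mm = 1.41×10⁻³ m
(α₁L₁ + α₂L₂)ΔT = g
α₁L₁ + α₂L₂ = 30×10⁻⁶×0.7463 + 86.3×10⁻⁷×2.306 = 4.228978×10⁻⁵ m/K
ΔT = 1.41×10⁻³ / 4.228978×10⁻⁵ = 33.341 K
T = 15.0 + 33.341 = 48.341 °C

T = 48.3 °C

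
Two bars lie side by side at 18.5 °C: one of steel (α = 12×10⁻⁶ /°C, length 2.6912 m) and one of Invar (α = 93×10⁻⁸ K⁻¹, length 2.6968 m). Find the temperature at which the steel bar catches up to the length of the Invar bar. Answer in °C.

Equal length when α₁L₁ΔT − α₂L₂ΔT = L₂ − L₁ = 5.60×10⁻³ m
α₁L₁ = 3.22944×10⁻⁵, α₂L₂ = 2.508024×10⁻⁶ → Δ(αL) = 2.9786376×10⁻⁵ m/K
ΔT = 5.60×10⁻³ / 2.9786376×10⁻⁵ = 188.005 K, so T = 18.5 + 188.005 = 206.505 °C

T = 206.5 °C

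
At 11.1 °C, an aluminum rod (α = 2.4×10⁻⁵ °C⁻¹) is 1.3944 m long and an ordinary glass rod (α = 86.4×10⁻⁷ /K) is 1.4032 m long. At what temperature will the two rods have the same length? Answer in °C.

L₁(1 + α₁ΔT) = L₂(1 + α₂ΔT) ⇒ ΔT = (L₂ − L₁)/(α₁L₁ − α₂L₂)
L₂ − L₁ = 1.4032 − 1.3944 = 8.80×10⁻³ m
α₁L₁ − α₂L₂ = 2.4×10⁻⁵×1.3944 − 86.4×10⁻⁷×1.4032 = 2.1341952×10⁻⁵ m/K
ΔT = 8.80×10⁻³ / 2.1341952×10⁻⁵ = 412.333 K
T = 11.1 + 412.333 = 423.433 °C

T = 423.4 °C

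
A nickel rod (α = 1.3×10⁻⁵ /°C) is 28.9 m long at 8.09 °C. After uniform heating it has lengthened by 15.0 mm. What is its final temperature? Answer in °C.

T = 48.0 °C

ΔL = αL₀ΔT ⇒ ΔT = ΔL / (αL₀)
ΔT = 15.0×10⁻³ m / (1.3×10⁻⁵ × 28.9 m) = 39.925 K
T = 8.09 + 39.925 = 48.015 °C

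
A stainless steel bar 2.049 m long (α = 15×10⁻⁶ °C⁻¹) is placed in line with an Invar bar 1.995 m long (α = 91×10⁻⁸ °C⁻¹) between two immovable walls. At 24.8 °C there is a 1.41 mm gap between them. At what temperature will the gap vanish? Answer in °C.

T = 68.1 °C

α₁L₁ = 3.0735×10⁻⁵ m/K, α₂L₂ = 1.81545×10⁻⁶ m/K → total 3.255045×10⁻⁵ m/K
ΔT = g/(α₁L₁+α₂L₂) = 1.41×10⁻³ / 3.255045×10⁻⁵ = 43.317 K
T = 24.8 + 43.317 = 68.117 °C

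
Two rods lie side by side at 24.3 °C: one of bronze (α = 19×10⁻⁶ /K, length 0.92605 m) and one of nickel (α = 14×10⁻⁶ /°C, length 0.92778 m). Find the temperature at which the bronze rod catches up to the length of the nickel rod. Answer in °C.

Equal length when α₁L₁ΔT − α₂L₂ΔT = L₂ − L₁ = 1.73×10⁻³ m
α₁L₁ = 1.759495×10⁻⁵, α₂L₂ = 1.298892×10⁻⁵ → Δ(αL) = 4.60603×10⁻⁶ m/K
ΔT = 1.73×10⁻³ / 4.60603×10⁻⁶ = 375.595 K, so T = 24.3 + 375.595 = 399.895 °C

T = 399.9 °C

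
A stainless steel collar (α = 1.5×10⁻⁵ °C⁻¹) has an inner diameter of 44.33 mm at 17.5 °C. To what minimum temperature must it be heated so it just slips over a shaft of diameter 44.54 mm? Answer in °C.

Required Δd = 44.54 − 44.33 = 0.21 mm
Δd = αd₀ΔT ⇒ ΔT = Δd/(αd₀) = 0.21 / (1.5×10⁻⁵ × 44.33) = 315.81 K
T_min = 17.5 + 315.81 = 333.31 °C

T = 333 °C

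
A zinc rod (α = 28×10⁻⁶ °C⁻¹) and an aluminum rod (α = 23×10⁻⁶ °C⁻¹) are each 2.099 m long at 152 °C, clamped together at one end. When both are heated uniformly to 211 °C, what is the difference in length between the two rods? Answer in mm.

ΔT = 59 K
zinc: ΔL = 28×10⁻⁶ × 2.099 m × 59 = 3.4675×10⁻³ m = 3.4675 mm
aluminum: ΔL = 23×10⁻⁶ × 2.099 m × 59 = 2.8483×10⁻³ m = 2.8483 mm
difference = 3.4675 − 2.8483 = 0.6192 mm

0.619 mm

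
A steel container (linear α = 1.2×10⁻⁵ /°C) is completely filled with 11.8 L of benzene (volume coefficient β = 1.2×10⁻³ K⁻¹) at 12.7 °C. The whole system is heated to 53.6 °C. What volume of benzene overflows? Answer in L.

The container also expands: β_container ≈ 3α = 3.6×10⁻⁵ /K
Net overflow = V₀(β_liq − 3α_cont)ΔT
β − 3α = 1.20×10⁻³ − 3.6×10⁻⁵ = 1.164×10⁻³ /K; ΔT = 40.9 K
ΔV = 11.8 × 1.164×10⁻³ × 40.9 = 0.562 L

0.562 L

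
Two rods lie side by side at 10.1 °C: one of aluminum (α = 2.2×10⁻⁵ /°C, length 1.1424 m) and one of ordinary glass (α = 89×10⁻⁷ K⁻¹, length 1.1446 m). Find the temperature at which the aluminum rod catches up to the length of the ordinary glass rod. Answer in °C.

T = 157.3 °C

L₁(1 + α₁ΔT) = L₂(1 + α₂ΔT) ⇒ ΔT = (L₂ − L₁)/(α₁L₁ − α₂L₂)
L₂ − L₁ = 1.1446 − 1.1424 = 2.20×10⁻³ m
α₁L₁ − α₂L₂ = 2.2×10⁻⁵×1.1424 − 89×10⁻⁷×1.1446 = 1.494586×10⁻⁵ m/K
ΔT = 2.20×10⁻³ / 1.494586×10⁻⁵ = 147.198 K
T = 10.1 + 147.198 = 157.298 °C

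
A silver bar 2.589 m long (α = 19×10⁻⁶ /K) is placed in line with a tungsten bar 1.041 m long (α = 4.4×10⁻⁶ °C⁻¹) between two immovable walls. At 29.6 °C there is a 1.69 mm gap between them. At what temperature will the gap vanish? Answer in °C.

Gap closes when ΔL₁ + ΔL₂ = 1.69 mm = 1.69×10⁻³ m
(α₁L₁ + α₂L₂)ΔT = g
α₁L₁ + α₂L₂ = 19×10⁻⁶×2.589 + 4.4×10⁻⁶×1.041 = 5.37714×10⁻⁵ m/K
ΔT = 1.69×10⁻³ / 5.37714×10⁻⁵ = 31.429 K
T = 29.6 + 31.429 = 61.029 °C

T = 61.0 °C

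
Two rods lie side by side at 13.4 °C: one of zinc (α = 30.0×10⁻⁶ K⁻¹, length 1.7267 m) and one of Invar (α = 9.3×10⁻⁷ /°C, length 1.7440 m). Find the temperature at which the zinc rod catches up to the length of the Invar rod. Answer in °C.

Equal length when α₁L₁ΔT − α₂L₂ΔT = L₂ − L₁ = 1.73×10⁻² m
α₁L₁ = 5.1801×10⁻⁵, α₂L₂ = 1.62192×10⁻⁶ → Δ(αL) = 5.017908×10⁻⁵ m/K
ΔT = 1.73×10⁻² / 5.017908×10⁻⁵ = 344.765 K, so T = 13.4 + 344.765 = 358.165 °C

T = 358.2 °C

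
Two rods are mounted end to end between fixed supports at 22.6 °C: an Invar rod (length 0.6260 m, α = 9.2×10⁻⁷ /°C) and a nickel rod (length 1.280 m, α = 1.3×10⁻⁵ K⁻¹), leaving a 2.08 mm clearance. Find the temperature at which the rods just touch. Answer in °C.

T = 143 °C

Gap closes when ΔL₁ + ΔL₂ = 2.08 mm = 2.08×10⁻³ m
(α₁L₁ + α₂L₂)ΔT = g
α₁L₁ + α₂L₂ = 9.2×10⁻⁷×0.6260 + 1.3×10⁻⁵×1.280 = 1.721592×10⁻⁵ m/K
ΔT = 2.08×10⁻³ / 1.721592×10⁻⁵ = 120.82 K
T = 22.6 + 120.82 = 143.42 °C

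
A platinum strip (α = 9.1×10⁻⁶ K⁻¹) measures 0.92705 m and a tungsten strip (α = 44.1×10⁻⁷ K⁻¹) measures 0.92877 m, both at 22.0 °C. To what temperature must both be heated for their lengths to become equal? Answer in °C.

L₁(1 + α₁ΔT) = L₂(1 + α₂ΔT) ⇒ ΔT = (L₂ − L₁)/(α₁L₁ − α₂L₂)
L₂ − L₁ = 0.92877 − 0.92705 = 1.72×10⁻³ m
α₁L₁ − α₂L₂ = 9.1×10⁻⁶×0.92705 − 44.1×10⁻⁷×0.92877 = 4.3402793×10⁻⁶ m/K
ΔT = 1.72×10⁻³ / 4.3402793×10⁻⁶ = 396.288 K
T = 22.0 + 396.288 = 418.288 °C

T = 418.3 °C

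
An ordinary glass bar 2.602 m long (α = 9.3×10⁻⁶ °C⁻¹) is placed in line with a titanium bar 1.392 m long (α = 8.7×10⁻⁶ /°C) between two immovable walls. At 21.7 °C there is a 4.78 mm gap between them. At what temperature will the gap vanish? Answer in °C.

T = 153 °C

α₁L₁ = 2.41986×10⁻⁵ m/K, α₂L₂ = 1.21104×10⁻⁵ m/K → total 3.6309×10⁻⁵ m/K
ΔT = g/(α₁L₁+α₂L₂) = 4.78×10⁻³ / 3.6309×10⁻⁵ = 131.65 K
T = 21.7 + 131.65 = 153.35 °C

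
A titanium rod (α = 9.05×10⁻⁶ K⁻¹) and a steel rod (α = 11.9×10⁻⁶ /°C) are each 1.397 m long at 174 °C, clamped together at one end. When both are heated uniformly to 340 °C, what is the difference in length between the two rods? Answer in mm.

ΔT = 166 K
titanium: ΔL = 9.05×10⁻⁶ × 1.397 m × 166 = 2.0987×10⁻³ m = 2.0987 mm
steel: ΔL = 11.9×10⁻⁶ × 1.397 m × 166 = 2.7596×10⁻³ m = 2.7596 mm
difference = 2.7596 − 2.0987 = 0.6609 mm

0.661 mm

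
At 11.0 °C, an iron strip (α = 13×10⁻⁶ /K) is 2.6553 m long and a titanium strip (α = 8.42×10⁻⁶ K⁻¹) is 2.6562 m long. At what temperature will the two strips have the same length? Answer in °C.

L₁(1 + α₁ΔT) = L₂(1 + α₂ΔT) ⇒ ΔT = (L₂ − L₁)/(α₁L₁ − α₂L₂)
L₂ − L₁ = 2.6562 − 2.6553 = 9.00×10⁻⁴ m
α₁L₁ − α₂L₂ = 13×10⁻⁶×2.6553 − 8.42×10⁻⁶×2.6562 = 1.2153696×10⁻⁵ m/K
ΔT = 9.00×10⁻⁴ / 1.2153696×10⁻⁵ = 74.0515 K
T = 11.0 + 74.0515 = 85.0515 °C

T = 85.05 °C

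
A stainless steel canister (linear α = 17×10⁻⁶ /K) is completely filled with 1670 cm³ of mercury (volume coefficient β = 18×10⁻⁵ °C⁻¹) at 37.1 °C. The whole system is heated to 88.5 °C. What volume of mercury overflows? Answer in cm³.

The canister also expands: β_container ≈ 3α = 5.1×10⁻⁵ /K
Net overflow = V₀(β_liq − 3α_cont)ΔT
β − 3α = 1.80×10⁻⁴ − 5.1×10⁻⁵ = 1.29×10⁻⁴ /K; ΔT = 51.4 K
ΔV = 1670 × 1.29×10⁻⁴ × 51.4 = 11.1 cm³

11.1 cm³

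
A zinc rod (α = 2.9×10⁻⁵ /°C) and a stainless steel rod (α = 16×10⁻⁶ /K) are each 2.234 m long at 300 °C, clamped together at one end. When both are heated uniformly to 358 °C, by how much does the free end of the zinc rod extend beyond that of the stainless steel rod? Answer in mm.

1.68 mm

ΔT = 58 K
zinc: ΔL = 2.9×10⁻⁵ × 2.234 m × 58 = 3.7576×10⁻³ m = 3.7576 mm
stainless steel: ΔL = 16×10⁻⁶ × 2.234 m × 58 = 2.0732×10⁻³ m = 2.0732 mm
difference = 3.7576 − 2.0732 = 1.6844 mm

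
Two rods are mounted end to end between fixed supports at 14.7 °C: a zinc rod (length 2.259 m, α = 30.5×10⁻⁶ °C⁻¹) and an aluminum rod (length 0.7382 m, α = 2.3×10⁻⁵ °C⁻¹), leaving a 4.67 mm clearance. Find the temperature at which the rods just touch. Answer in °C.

T = 69.1 °C

α₁L₁ = 6.88995×10⁻⁵ m/K, α₂L₂ = 1.69786×10⁻⁵ m/K → total 8.58781×10⁻⁵ m/K
ΔT = g/(α₁L₁+α₂L₂) = 4.67×10⁻³ / 8.58781×10⁻⁵ = 54.379 K
T = 14.7 + 54.379 = 69.079 °C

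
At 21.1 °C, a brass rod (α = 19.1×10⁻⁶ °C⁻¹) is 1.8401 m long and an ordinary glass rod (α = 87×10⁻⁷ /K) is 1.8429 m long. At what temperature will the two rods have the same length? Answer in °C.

T = 167.6 °C

Equal length when α₁L₁ΔT − α₂L₂ΔT = L₂ − L₁ = 2.80×10⁻³ m
α₁L₁ = 3.514591×10⁻⁵, α₂L₂ = 1.603323×10⁻⁵ → Δ(αL) = 1.911268×10⁻⁵ m/K
ΔT = 2.80×10⁻³ / 1.911268×10⁻⁵ = 146.500 K, so T = 21.1 + 146.500 = 167.600 °C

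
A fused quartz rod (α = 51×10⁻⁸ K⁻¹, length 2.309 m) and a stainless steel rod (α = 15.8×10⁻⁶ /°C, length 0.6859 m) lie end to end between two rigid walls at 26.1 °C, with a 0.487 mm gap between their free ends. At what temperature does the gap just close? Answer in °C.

T = 66.6 °C

Gap closes when ΔL₁ + ΔL₂ = 0.487 mm = 4.87×10⁻⁴ m
(α₁L₁ + α₂L₂)ΔT = g
α₁L₁ + α₂L₂ = 51×10⁻⁸×2.309 + 15.8×10⁻⁶×0.6859 = 1.201481×10⁻⁵ m/K
ΔT = 4.87×10⁻⁴ / 1.201481×10⁻⁵ = 40.533 K
T = 26.1 + 40.533 = 66.633 °C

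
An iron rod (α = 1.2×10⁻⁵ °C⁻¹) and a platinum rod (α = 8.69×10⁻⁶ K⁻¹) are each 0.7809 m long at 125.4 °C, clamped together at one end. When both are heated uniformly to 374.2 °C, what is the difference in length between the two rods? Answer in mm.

ΔT = 248.8 K
iron: ΔL = 1.2×10⁻⁵ × 0.7809 m × 248.8 = 2.3315×10⁻³ m = 2.3315 mm
platinum: ΔL = 8.69×10⁻⁶ × 0.7809 m × 248.8 = 1.6884×10⁻³ m = 1.6884 mm
difference = 2.3315 − 1.6884 = 0.6431 mm

0.643 mm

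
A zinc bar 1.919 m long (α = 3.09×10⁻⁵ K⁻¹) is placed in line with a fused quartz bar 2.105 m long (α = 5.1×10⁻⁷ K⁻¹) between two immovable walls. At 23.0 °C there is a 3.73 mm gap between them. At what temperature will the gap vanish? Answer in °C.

Gap closes when ΔL₁ + ΔL₂ = 3.73 mm = 3.73×10⁻³ m
(α₁L₁ + α₂L₂)ΔT = g
α₁L₁ + α₂L₂ = 3.09×10⁻⁵×1.919 + 5.1×10⁻⁷×2.105 = 6.037065×10⁻⁵ m/K
ΔT = 3.73×10⁻³ / 6.037065×10⁻⁵ = 61.785 K
T = 23.0 + 61.785 = 84.785 °C

T = 84.8 °C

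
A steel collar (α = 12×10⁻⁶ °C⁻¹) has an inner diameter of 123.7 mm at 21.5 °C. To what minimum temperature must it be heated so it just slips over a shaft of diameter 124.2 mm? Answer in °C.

T = 358 °C

Required Δd = 124.2 − 123.7 = 0.5 mm
Δd = αd₀ΔT ⇒ ΔT = Δd/(αd₀) = 0.5 / (12×10⁻⁶ × 123.7) = 336.84 K
T_min = 21.5 + 336.84 = 358.34 °C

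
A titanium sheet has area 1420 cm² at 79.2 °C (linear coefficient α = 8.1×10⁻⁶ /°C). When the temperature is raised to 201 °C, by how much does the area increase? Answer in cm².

ΔA = 2.80 cm²

Area coefficient ≈ 2α; |ΔT| = 121.8 K
ΔA = 2αA₀ΔT = 2(8.1×10⁻⁶)(1420)(121.8) = 2.80 cm²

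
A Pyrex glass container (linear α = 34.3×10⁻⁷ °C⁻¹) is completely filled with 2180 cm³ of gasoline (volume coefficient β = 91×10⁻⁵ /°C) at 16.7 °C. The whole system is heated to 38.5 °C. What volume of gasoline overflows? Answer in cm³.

42.8 cm³

The container also expands: β_container ≈ 3α = 1.029×10⁻⁵ /K
Net overflow = V₀(β_liq − 3α_cont)ΔT
β − 3α = 9.10×10⁻⁴ − 1.029×10⁻⁵ = 8.9971×10⁻⁴ /K; ΔT = 21.8 K
ΔV = 2180 × 8.9971×10⁻⁴ × 21.8 = 42.8 cm³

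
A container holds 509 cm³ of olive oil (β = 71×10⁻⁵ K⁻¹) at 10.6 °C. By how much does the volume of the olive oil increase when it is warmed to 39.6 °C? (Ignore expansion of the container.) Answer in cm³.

|ΔT| = |39.6 − 10.6| = 29.0 K
ΔV = βV₀ΔT = (71×10⁻⁵)(509)(29.0) = 10.5 cm³

ΔV = 10.5 cm³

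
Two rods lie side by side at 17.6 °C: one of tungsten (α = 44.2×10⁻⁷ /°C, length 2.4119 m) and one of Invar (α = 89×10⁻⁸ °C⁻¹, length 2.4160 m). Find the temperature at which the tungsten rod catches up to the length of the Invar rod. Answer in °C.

L₁(1 + α₁ΔT) = L₂(1 + α₂ΔT) ⇒ ΔT = (L₂ − L₁)/(α₁L₁ − α₂L₂)
L₂ − L₁ = 2.4160 − 2.4119 = 4.10×10⁻³ m
α₁L₁ − α₂L₂ = 44.2×10⁻⁷×2.4119 − 89×10⁻⁸×2.4160 = 8.510358×10⁻⁶ m/K
ΔT = 4.10×10⁻³ / 8.510358×10⁻⁶ = 481.766 K
T = 17.6 + 481.766 = 499.366 °C

T = 499.4 °C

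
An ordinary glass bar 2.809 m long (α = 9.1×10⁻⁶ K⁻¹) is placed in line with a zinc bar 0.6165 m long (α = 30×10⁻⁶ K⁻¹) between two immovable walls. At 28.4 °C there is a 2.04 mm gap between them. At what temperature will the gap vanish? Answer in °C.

T = 74.7 °C

Gap closes when ΔL₁ + ΔL₂ = 2.04 mm = 2.04×10⁻³ m
(α₁L₁ + α₂L₂)ΔT = g
α₁L₁ + α₂L₂ = 9.1×10⁻⁶×2.809 + 30×10⁻⁶×0.6165 = 4.40569×10⁻⁵ m/K
ΔT = 2.04×10⁻³ / 4.40569×10⁻⁵ = 46.304 K
T = 28.4 + 46.304 = 74.704 °C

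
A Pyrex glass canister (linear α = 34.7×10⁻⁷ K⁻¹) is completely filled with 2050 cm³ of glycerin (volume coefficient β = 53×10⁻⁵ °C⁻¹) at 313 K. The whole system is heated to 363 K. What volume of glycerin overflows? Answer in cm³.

53.3 cm³

The canister also expands: β_container ≈ 3α = 1.041×10⁻⁵ /K
Net overflow = V₀(β_liq − 3α_cont)ΔT
β − 3α = 5.30×10⁻⁴ − 1.041×10⁻⁵ = 5.1959×10⁻⁴ /K; ΔT = 50 K
ΔV = 2050 × 5.1959×10⁻⁴ × 50 = 53.3 cm³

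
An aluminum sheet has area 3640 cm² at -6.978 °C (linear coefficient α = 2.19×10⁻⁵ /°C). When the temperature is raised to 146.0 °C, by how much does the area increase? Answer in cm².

Area coefficient ≈ 2α; |ΔT| = 152.978 K
ΔA = 2αA₀ΔT = 2(2.19×10⁻⁵)(3640)(152.978) = 24.4 cm²

ΔA = 24.4 cm²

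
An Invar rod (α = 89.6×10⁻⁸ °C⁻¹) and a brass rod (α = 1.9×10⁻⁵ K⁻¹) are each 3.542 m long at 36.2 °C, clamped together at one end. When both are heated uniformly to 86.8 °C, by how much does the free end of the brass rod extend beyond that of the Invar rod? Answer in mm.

3.24 mm

ΔT = 50.6 K
Invar: ΔL = 89.6×10⁻⁸ × 3.542 m × 50.6 = 1.6059×10⁻⁴ m = 0.16059 mm
brass: ΔL = 1.9×10⁻⁵ × 3.542 m × 50.6 = 3.4053×10⁻³ m = 3.4053 mm
difference = 3.4053 − 0.16059 = 3.24471 mm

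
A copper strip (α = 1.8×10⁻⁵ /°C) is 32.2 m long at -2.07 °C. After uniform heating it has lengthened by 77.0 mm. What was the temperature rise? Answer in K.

ΔL = αL₀ΔT ⇒ ΔT = ΔL / (αL₀)
ΔT = 77.0×10⁻³ m / (1.8×10⁻⁵ × 32.2 m) = 132.85 K

ΔT = 133 K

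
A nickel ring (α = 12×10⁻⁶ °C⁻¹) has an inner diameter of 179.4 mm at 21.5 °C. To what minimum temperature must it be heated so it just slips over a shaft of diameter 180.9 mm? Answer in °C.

Required Δd = 180.9 − 179.4 = 1.5 mm
Δd = αd₀ΔT ⇒ ΔT = Δd/(αd₀) = 1.5 / (12×10⁻⁶ × 179.4) = 696.77 K
T_min = 21.5 + 696.77 = 718.27 °C

T = 718 °C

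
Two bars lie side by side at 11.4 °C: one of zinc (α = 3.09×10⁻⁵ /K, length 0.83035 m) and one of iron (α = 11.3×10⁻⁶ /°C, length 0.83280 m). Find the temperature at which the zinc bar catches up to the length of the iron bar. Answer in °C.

Equal length when α₁L₁ΔT − α₂L₂ΔT = L₂ − L₁ = 2.45×10⁻³ m
α₁L₁ = 2.5657815×10⁻⁵, α₂L₂ = 9.41064×10⁻⁶ → Δ(αL) = 1.6247175×10⁻⁵ m/K
ΔT = 2.45×10⁻³ / 1.6247175×10⁻⁵ = 150.795 K, so T = 11.4 + 150.795 = 162.195 °C

T = 162.2 °C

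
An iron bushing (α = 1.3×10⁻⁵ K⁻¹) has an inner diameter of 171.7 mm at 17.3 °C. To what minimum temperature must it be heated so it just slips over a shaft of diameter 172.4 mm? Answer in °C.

T = 331 °C

Required Δd = 172.4 − 171.7 = 0.7 mm
Δd = αd₀ΔT ⇒ ΔT = Δd/(αd₀) = 0.7 / (1.3×10⁻⁵ × 171.7) = 313.61 K
T_min = 17.3 + 313.61 = 330.91 °C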